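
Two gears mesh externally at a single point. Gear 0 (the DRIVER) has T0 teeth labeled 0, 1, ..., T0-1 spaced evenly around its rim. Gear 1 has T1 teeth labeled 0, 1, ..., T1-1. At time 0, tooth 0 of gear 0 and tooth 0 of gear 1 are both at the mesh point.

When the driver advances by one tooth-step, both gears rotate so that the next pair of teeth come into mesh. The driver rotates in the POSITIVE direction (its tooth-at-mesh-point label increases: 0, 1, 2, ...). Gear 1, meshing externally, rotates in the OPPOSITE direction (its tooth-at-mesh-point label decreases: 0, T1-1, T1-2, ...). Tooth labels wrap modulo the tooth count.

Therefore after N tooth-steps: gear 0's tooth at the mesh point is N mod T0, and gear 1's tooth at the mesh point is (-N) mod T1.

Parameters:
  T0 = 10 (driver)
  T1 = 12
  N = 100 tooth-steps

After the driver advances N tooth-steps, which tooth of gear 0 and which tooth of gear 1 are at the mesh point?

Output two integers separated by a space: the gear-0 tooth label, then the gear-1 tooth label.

Answer: 0 8

Derivation:
Gear 0 (driver, T0=10): tooth at mesh = N mod T0
  100 = 10 * 10 + 0, so 100 mod 10 = 0
  gear 0 tooth = 0
Gear 1 (driven, T1=12): tooth at mesh = (-N) mod T1
  100 = 8 * 12 + 4, so 100 mod 12 = 4
  (-100) mod 12 = (-4) mod 12 = 12 - 4 = 8
Mesh after 100 steps: gear-0 tooth 0 meets gear-1 tooth 8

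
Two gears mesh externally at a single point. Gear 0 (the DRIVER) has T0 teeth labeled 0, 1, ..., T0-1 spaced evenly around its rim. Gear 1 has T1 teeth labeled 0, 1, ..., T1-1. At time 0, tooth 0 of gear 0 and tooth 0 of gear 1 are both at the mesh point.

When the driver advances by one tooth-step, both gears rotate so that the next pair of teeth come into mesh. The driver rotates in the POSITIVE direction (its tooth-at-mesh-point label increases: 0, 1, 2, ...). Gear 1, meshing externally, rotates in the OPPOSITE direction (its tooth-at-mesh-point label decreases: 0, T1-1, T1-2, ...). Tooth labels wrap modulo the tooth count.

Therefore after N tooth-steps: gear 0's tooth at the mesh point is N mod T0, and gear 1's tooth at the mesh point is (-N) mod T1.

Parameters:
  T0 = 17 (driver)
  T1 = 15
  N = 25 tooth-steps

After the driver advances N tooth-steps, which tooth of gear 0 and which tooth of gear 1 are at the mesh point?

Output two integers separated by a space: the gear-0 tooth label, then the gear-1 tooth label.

Answer: 8 5

Derivation:
Gear 0 (driver, T0=17): tooth at mesh = N mod T0
  25 = 1 * 17 + 8, so 25 mod 17 = 8
  gear 0 tooth = 8
Gear 1 (driven, T1=15): tooth at mesh = (-N) mod T1
  25 = 1 * 15 + 10, so 25 mod 15 = 10
  (-25) mod 15 = (-10) mod 15 = 15 - 10 = 5
Mesh after 25 steps: gear-0 tooth 8 meets gear-1 tooth 5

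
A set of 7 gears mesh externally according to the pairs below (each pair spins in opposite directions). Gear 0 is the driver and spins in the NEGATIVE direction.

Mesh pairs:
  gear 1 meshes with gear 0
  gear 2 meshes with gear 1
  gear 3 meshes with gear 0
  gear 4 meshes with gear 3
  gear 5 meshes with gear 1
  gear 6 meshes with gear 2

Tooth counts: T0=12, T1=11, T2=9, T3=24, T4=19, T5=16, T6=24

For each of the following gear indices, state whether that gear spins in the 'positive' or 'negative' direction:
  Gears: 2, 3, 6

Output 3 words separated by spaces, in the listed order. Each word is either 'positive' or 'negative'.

Answer: negative positive positive

Derivation:
Gear 0 (driver): negative (depth 0)
  gear 1: meshes with gear 0 -> depth 1 -> positive (opposite of gear 0)
  gear 2: meshes with gear 1 -> depth 2 -> negative (opposite of gear 1)
  gear 3: meshes with gear 0 -> depth 1 -> positive (opposite of gear 0)
  gear 4: meshes with gear 3 -> depth 2 -> negative (opposite of gear 3)
  gear 5: meshes with gear 1 -> depth 2 -> negative (opposite of gear 1)
  gear 6: meshes with gear 2 -> depth 3 -> positive (opposite of gear 2)
Queried indices 2, 3, 6 -> negative, positive, positive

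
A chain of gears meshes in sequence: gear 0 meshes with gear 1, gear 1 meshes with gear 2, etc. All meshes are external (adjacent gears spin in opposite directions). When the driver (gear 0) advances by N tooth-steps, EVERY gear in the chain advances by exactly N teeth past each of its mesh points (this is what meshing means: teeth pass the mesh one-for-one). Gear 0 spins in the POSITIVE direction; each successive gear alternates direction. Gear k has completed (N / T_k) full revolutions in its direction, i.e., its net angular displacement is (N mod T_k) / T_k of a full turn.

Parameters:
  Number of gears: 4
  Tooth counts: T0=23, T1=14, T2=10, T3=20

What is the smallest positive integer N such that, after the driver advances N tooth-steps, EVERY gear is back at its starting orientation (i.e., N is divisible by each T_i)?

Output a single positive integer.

Answer: 3220

Derivation:
Gear k returns to start when N is a multiple of T_k.
All gears at start simultaneously when N is a common multiple of [23, 14, 10, 20]; the smallest such N is lcm(23, 14, 10, 20).
Start: lcm = T0 = 23
Fold in T1=14: gcd(23, 14) = 1; lcm(23, 14) = 23 * 14 / 1 = 322 / 1 = 322
Fold in T2=10: gcd(322, 10) = 2; lcm(322, 10) = 322 * 10 / 2 = 3220 / 2 = 1610
Fold in T3=20: gcd(1610, 20) = 10; lcm(1610, 20) = 1610 * 20 / 10 = 32200 / 10 = 3220
Full cycle length = 3220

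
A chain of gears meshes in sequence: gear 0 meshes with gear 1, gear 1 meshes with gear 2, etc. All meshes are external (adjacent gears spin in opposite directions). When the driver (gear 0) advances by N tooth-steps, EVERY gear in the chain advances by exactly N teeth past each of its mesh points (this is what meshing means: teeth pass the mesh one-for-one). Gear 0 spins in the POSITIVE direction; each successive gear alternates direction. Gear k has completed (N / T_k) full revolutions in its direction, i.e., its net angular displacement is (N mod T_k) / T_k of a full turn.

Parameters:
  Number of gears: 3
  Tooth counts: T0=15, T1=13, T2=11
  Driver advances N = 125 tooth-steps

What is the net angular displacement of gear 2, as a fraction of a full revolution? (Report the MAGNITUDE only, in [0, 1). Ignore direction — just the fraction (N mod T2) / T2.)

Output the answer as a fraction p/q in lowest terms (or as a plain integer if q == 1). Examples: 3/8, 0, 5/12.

Chain of 3 gears, tooth counts: [15, 13, 11]
  gear 0: T0=15, direction=positive, advance = 125 mod 15 = 5 teeth = 5/15 turn
  gear 1: T1=13, direction=negative, advance = 125 mod 13 = 8 teeth = 8/13 turn
  gear 2: T2=11, direction=positive, advance = 125 mod 11 = 4 teeth = 4/11 turn
Gear 2: 125 mod 11 = 4
Fraction = 4 / 11 = 4/11 (gcd(4,11)=1) = 4/11

Answer: 4/11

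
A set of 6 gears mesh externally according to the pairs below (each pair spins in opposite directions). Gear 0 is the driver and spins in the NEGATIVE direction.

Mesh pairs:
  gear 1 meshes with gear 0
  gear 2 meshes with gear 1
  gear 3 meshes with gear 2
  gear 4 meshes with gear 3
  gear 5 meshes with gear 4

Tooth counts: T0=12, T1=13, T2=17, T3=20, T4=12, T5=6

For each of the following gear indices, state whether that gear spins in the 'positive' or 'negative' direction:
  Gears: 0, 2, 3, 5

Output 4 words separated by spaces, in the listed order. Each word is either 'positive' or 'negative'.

Gear 0 (driver): negative (depth 0)
  gear 1: meshes with gear 0 -> depth 1 -> positive (opposite of gear 0)
  gear 2: meshes with gear 1 -> depth 2 -> negative (opposite of gear 1)
  gear 3: meshes with gear 2 -> depth 3 -> positive (opposite of gear 2)
  gear 4: meshes with gear 3 -> depth 4 -> negative (opposite of gear 3)
  gear 5: meshes with gear 4 -> depth 5 -> positive (opposite of gear 4)
Queried indices 0, 2, 3, 5 -> negative, negative, positive, positive

Answer: negative negative positive positive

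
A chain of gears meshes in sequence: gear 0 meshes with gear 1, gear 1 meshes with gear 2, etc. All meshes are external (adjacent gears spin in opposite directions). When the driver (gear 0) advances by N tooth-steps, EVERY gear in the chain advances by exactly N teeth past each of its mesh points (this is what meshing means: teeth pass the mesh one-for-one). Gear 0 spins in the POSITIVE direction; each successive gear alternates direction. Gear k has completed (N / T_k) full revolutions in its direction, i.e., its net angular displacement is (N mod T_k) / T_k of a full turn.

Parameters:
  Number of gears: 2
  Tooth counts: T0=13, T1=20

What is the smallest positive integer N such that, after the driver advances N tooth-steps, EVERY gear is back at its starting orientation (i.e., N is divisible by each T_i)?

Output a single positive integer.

Gear k returns to start when N is a multiple of T_k.
All gears at start simultaneously when N is a common multiple of [13, 20]; the smallest such N is lcm(13, 20).
Start: lcm = T0 = 13
Fold in T1=20: gcd(13, 20) = 1; lcm(13, 20) = 13 * 20 / 1 = 260 / 1 = 260
Full cycle length = 260

Answer: 260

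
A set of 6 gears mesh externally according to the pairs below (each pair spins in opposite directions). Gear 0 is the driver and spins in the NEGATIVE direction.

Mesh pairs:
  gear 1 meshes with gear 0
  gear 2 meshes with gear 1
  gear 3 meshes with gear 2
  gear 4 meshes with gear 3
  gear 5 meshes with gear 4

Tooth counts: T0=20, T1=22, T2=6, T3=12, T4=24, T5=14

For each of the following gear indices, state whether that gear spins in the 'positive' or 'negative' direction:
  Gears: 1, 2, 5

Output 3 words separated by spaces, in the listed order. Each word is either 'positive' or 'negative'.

Gear 0 (driver): negative (depth 0)
  gear 1: meshes with gear 0 -> depth 1 -> positive (opposite of gear 0)
  gear 2: meshes with gear 1 -> depth 2 -> negative (opposite of gear 1)
  gear 3: meshes with gear 2 -> depth 3 -> positive (opposite of gear 2)
  gear 4: meshes with gear 3 -> depth 4 -> negative (opposite of gear 3)
  gear 5: meshes with gear 4 -> depth 5 -> positive (opposite of gear 4)
Queried indices 1, 2, 5 -> positive, negative, positive

Answer: positive negative positive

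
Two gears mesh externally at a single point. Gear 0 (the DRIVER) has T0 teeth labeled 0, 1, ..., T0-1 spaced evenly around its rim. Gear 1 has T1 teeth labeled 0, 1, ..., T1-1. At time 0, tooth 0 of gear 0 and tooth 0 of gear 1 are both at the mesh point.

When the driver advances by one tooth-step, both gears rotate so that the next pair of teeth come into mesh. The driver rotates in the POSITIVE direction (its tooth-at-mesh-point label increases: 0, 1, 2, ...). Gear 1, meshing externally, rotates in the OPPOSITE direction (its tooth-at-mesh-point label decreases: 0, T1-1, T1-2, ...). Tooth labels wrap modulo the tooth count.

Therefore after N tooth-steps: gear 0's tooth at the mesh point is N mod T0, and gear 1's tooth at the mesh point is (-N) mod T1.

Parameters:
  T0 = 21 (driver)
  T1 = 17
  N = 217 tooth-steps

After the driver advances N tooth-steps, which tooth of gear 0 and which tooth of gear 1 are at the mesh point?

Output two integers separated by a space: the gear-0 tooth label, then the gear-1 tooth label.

Answer: 7 4

Derivation:
Gear 0 (driver, T0=21): tooth at mesh = N mod T0
  217 = 10 * 21 + 7, so 217 mod 21 = 7
  gear 0 tooth = 7
Gear 1 (driven, T1=17): tooth at mesh = (-N) mod T1
  217 = 12 * 17 + 13, so 217 mod 17 = 13
  (-217) mod 17 = (-13) mod 17 = 17 - 13 = 4
Mesh after 217 steps: gear-0 tooth 7 meets gear-1 tooth 4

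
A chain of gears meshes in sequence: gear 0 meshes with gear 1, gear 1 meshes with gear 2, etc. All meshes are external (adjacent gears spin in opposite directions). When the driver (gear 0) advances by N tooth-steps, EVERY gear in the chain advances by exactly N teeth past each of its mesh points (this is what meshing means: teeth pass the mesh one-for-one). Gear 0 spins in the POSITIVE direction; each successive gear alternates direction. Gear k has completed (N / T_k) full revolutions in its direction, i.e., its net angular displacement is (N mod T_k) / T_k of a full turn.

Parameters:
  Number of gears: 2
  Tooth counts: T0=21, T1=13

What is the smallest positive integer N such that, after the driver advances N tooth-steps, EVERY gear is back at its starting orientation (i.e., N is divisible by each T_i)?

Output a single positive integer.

Gear k returns to start when N is a multiple of T_k.
All gears at start simultaneously when N is a common multiple of [21, 13]; the smallest such N is lcm(21, 13).
Start: lcm = T0 = 21
Fold in T1=13: gcd(21, 13) = 1; lcm(21, 13) = 21 * 13 / 1 = 273 / 1 = 273
Full cycle length = 273

Answer: 273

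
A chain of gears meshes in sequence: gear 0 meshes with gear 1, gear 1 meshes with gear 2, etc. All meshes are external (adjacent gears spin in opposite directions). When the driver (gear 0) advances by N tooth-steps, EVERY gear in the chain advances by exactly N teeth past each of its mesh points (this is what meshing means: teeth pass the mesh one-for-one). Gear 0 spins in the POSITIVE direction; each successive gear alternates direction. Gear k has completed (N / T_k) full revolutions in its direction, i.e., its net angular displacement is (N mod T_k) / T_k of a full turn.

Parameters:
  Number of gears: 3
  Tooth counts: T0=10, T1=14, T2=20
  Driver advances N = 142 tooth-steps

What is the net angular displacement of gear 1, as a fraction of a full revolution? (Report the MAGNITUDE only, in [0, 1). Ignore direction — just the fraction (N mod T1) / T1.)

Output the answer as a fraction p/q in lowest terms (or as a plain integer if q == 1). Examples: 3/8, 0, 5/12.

Answer: 1/7

Derivation:
Chain of 3 gears, tooth counts: [10, 14, 20]
  gear 0: T0=10, direction=positive, advance = 142 mod 10 = 2 teeth = 2/10 turn
  gear 1: T1=14, direction=negative, advance = 142 mod 14 = 2 teeth = 2/14 turn
  gear 2: T2=20, direction=positive, advance = 142 mod 20 = 2 teeth = 2/20 turn
Gear 1: 142 mod 14 = 2
Fraction = 2 / 14 = 1/7 (gcd(2,14)=2) = 1/7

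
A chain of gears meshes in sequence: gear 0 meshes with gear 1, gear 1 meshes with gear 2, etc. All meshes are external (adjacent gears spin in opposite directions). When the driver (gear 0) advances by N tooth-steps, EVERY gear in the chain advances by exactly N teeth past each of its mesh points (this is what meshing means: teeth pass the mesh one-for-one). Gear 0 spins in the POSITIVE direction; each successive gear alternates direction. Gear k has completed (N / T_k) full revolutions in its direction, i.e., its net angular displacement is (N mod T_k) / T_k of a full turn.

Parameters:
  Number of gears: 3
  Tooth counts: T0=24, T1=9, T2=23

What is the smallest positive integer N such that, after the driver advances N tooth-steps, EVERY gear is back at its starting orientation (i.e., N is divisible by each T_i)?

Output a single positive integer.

Answer: 1656

Derivation:
Gear k returns to start when N is a multiple of T_k.
All gears at start simultaneously when N is a common multiple of [24, 9, 23]; the smallest such N is lcm(24, 9, 23).
Start: lcm = T0 = 24
Fold in T1=9: gcd(24, 9) = 3; lcm(24, 9) = 24 * 9 / 3 = 216 / 3 = 72
Fold in T2=23: gcd(72, 23) = 1; lcm(72, 23) = 72 * 23 / 1 = 1656 / 1 = 1656
Full cycle length = 1656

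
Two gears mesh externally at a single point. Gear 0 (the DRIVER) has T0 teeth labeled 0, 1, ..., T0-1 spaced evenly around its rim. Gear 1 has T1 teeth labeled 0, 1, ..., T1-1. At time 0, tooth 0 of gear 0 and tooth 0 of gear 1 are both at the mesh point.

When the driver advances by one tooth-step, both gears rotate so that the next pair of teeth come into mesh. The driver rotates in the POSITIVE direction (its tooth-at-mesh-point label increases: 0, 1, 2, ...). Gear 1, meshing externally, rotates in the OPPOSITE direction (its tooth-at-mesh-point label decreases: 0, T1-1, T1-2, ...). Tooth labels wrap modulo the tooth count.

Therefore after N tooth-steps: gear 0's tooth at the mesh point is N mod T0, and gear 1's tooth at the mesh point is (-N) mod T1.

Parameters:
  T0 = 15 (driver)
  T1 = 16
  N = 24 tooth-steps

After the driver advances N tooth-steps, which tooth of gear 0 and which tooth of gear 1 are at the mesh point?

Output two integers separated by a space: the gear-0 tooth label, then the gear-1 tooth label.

Gear 0 (driver, T0=15): tooth at mesh = N mod T0
  24 = 1 * 15 + 9, so 24 mod 15 = 9
  gear 0 tooth = 9
Gear 1 (driven, T1=16): tooth at mesh = (-N) mod T1
  24 = 1 * 16 + 8, so 24 mod 16 = 8
  (-24) mod 16 = (-8) mod 16 = 16 - 8 = 8
Mesh after 24 steps: gear-0 tooth 9 meets gear-1 tooth 8

Answer: 9 8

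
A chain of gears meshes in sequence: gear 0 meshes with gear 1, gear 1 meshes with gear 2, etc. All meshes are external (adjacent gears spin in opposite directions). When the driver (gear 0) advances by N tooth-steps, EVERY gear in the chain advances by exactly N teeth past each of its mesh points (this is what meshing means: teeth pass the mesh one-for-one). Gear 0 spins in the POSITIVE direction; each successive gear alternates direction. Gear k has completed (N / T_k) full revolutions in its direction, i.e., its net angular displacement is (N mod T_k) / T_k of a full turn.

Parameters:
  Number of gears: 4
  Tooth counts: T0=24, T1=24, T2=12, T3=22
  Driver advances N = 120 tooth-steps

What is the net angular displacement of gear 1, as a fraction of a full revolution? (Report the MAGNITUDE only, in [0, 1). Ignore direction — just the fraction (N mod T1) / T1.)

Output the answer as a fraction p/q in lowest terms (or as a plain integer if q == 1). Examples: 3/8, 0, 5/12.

Chain of 4 gears, tooth counts: [24, 24, 12, 22]
  gear 0: T0=24, direction=positive, advance = 120 mod 24 = 0 teeth = 0/24 turn
  gear 1: T1=24, direction=negative, advance = 120 mod 24 = 0 teeth = 0/24 turn
  gear 2: T2=12, direction=positive, advance = 120 mod 12 = 0 teeth = 0/12 turn
  gear 3: T3=22, direction=negative, advance = 120 mod 22 = 10 teeth = 10/22 turn
Gear 1: 120 mod 24 = 0
Fraction = 0 / 24 = 0/1 (gcd(0,24)=24) = 0

Answer: 0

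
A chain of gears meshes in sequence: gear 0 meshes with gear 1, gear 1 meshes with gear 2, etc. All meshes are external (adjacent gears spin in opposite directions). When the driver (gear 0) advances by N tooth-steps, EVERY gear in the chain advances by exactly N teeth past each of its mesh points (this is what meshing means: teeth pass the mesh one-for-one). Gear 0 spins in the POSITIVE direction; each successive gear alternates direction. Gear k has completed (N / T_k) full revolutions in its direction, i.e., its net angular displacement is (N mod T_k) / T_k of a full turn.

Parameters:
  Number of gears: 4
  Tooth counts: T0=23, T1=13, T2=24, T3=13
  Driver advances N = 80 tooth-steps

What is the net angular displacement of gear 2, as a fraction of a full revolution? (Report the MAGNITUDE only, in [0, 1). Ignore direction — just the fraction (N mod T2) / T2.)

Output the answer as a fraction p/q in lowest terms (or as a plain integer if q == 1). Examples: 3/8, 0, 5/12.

Answer: 1/3

Derivation:
Chain of 4 gears, tooth counts: [23, 13, 24, 13]
  gear 0: T0=23, direction=positive, advance = 80 mod 23 = 11 teeth = 11/23 turn
  gear 1: T1=13, direction=negative, advance = 80 mod 13 = 2 teeth = 2/13 turn
  gear 2: T2=24, direction=positive, advance = 80 mod 24 = 8 teeth = 8/24 turn
  gear 3: T3=13, direction=negative, advance = 80 mod 13 = 2 teeth = 2/13 turn
Gear 2: 80 mod 24 = 8
Fraction = 8 / 24 = 1/3 (gcd(8,24)=8) = 1/3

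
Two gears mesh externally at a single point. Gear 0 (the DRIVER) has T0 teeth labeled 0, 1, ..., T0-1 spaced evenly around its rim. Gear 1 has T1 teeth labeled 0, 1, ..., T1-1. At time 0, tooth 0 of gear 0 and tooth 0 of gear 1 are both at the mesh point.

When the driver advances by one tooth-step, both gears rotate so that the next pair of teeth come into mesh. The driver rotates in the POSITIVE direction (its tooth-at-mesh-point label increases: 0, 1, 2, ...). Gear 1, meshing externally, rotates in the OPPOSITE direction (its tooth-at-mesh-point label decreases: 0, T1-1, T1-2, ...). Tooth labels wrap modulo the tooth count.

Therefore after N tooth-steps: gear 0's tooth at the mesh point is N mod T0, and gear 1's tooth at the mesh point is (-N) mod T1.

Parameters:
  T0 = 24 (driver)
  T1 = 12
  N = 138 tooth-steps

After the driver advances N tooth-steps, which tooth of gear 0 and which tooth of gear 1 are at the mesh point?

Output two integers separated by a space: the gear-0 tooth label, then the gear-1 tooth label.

Gear 0 (driver, T0=24): tooth at mesh = N mod T0
  138 = 5 * 24 + 18, so 138 mod 24 = 18
  gear 0 tooth = 18
Gear 1 (driven, T1=12): tooth at mesh = (-N) mod T1
  138 = 11 * 12 + 6, so 138 mod 12 = 6
  (-138) mod 12 = (-6) mod 12 = 12 - 6 = 6
Mesh after 138 steps: gear-0 tooth 18 meets gear-1 tooth 6

Answer: 18 6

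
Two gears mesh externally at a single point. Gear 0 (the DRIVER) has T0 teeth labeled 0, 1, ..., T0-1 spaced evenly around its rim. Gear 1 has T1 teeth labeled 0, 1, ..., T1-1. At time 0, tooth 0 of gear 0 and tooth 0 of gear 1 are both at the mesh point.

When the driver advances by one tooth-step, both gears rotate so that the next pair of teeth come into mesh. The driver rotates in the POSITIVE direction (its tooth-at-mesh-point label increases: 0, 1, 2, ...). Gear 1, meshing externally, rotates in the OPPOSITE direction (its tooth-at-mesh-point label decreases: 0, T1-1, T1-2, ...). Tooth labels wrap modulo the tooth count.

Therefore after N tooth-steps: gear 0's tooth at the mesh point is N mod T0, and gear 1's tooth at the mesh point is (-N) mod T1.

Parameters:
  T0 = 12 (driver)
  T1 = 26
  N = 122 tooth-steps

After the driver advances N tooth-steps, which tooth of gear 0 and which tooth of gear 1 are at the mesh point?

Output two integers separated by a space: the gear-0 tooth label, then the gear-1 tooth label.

Gear 0 (driver, T0=12): tooth at mesh = N mod T0
  122 = 10 * 12 + 2, so 122 mod 12 = 2
  gear 0 tooth = 2
Gear 1 (driven, T1=26): tooth at mesh = (-N) mod T1
  122 = 4 * 26 + 18, so 122 mod 26 = 18
  (-122) mod 26 = (-18) mod 26 = 26 - 18 = 8
Mesh after 122 steps: gear-0 tooth 2 meets gear-1 tooth 8

Answer: 2 8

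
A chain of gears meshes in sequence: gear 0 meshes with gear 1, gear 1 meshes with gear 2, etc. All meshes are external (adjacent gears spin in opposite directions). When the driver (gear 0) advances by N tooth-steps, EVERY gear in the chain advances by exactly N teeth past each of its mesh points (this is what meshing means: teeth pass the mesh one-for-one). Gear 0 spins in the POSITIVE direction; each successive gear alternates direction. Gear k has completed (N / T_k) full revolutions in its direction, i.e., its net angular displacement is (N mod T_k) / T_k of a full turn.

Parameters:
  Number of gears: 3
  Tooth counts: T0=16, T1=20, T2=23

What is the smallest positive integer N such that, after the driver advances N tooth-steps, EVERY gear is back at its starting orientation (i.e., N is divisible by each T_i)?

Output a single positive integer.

Answer: 1840

Derivation:
Gear k returns to start when N is a multiple of T_k.
All gears at start simultaneously when N is a common multiple of [16, 20, 23]; the smallest such N is lcm(16, 20, 23).
Start: lcm = T0 = 16
Fold in T1=20: gcd(16, 20) = 4; lcm(16, 20) = 16 * 20 / 4 = 320 / 4 = 80
Fold in T2=23: gcd(80, 23) = 1; lcm(80, 23) = 80 * 23 / 1 = 1840 / 1 = 1840
Full cycle length = 1840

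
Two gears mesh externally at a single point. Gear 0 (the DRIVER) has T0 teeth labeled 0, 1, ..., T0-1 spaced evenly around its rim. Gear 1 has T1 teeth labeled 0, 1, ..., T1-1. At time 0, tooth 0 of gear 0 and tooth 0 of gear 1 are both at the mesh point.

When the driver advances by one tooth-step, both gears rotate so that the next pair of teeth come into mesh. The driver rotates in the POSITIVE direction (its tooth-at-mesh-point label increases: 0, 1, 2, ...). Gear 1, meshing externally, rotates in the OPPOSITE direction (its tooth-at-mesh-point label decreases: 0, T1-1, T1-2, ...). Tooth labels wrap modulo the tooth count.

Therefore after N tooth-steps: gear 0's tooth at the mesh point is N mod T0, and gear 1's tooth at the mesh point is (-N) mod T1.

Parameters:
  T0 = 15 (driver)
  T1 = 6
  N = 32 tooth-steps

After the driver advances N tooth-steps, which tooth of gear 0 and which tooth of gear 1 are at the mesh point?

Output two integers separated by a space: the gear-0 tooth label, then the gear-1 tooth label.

Answer: 2 4

Derivation:
Gear 0 (driver, T0=15): tooth at mesh = N mod T0
  32 = 2 * 15 + 2, so 32 mod 15 = 2
  gear 0 tooth = 2
Gear 1 (driven, T1=6): tooth at mesh = (-N) mod T1
  32 = 5 * 6 + 2, so 32 mod 6 = 2
  (-32) mod 6 = (-2) mod 6 = 6 - 2 = 4
Mesh after 32 steps: gear-0 tooth 2 meets gear-1 tooth 4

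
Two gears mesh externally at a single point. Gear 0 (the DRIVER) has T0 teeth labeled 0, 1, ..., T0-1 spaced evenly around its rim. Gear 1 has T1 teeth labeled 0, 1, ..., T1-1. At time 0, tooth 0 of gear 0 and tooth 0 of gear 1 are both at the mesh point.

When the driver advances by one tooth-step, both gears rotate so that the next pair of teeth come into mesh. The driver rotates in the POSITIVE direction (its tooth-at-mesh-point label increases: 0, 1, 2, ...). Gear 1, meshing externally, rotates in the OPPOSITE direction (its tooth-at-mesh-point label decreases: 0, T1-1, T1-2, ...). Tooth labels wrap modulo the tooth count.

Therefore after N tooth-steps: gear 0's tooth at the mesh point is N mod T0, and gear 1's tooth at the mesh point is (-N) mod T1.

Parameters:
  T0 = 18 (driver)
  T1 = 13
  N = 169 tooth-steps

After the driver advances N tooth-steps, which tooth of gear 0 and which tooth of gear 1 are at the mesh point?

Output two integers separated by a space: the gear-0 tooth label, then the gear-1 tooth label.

Gear 0 (driver, T0=18): tooth at mesh = N mod T0
  169 = 9 * 18 + 7, so 169 mod 18 = 7
  gear 0 tooth = 7
Gear 1 (driven, T1=13): tooth at mesh = (-N) mod T1
  169 = 13 * 13 + 0, so 169 mod 13 = 0
  (-169) mod 13 = 0
Mesh after 169 steps: gear-0 tooth 7 meets gear-1 tooth 0

Answer: 7 0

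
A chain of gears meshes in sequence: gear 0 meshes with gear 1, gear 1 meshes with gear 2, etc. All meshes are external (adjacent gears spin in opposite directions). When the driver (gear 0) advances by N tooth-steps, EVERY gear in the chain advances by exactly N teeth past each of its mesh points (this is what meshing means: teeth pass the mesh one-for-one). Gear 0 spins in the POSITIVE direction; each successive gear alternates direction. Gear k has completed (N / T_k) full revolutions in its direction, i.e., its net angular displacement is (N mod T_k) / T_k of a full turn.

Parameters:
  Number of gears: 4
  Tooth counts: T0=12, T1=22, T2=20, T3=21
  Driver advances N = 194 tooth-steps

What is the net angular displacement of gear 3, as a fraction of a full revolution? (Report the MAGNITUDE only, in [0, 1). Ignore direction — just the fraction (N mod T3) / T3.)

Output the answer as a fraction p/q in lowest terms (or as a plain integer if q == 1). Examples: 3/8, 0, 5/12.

Answer: 5/21

Derivation:
Chain of 4 gears, tooth counts: [12, 22, 20, 21]
  gear 0: T0=12, direction=positive, advance = 194 mod 12 = 2 teeth = 2/12 turn
  gear 1: T1=22, direction=negative, advance = 194 mod 22 = 18 teeth = 18/22 turn
  gear 2: T2=20, direction=positive, advance = 194 mod 20 = 14 teeth = 14/20 turn
  gear 3: T3=21, direction=negative, advance = 194 mod 21 = 5 teeth = 5/21 turn
Gear 3: 194 mod 21 = 5
Fraction = 5 / 21 = 5/21 (gcd(5,21)=1) = 5/21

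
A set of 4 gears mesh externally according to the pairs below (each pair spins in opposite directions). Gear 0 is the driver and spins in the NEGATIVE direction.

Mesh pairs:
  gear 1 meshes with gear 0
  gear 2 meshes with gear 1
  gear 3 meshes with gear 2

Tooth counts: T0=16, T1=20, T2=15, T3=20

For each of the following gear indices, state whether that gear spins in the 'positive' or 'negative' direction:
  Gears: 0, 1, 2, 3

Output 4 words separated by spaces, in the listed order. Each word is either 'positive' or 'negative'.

Gear 0 (driver): negative (depth 0)
  gear 1: meshes with gear 0 -> depth 1 -> positive (opposite of gear 0)
  gear 2: meshes with gear 1 -> depth 2 -> negative (opposite of gear 1)
  gear 3: meshes with gear 2 -> depth 3 -> positive (opposite of gear 2)
Queried indices 0, 1, 2, 3 -> negative, positive, negative, positive

Answer: negative positive negative positive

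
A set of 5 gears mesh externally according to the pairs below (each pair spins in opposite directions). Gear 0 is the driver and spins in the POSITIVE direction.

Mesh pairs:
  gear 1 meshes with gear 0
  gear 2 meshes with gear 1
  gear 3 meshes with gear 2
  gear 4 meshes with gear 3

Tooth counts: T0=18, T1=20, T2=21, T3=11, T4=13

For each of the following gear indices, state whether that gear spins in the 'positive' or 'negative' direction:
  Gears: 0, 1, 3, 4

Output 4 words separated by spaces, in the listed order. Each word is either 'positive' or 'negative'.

Gear 0 (driver): positive (depth 0)
  gear 1: meshes with gear 0 -> depth 1 -> negative (opposite of gear 0)
  gear 2: meshes with gear 1 -> depth 2 -> positive (opposite of gear 1)
  gear 3: meshes with gear 2 -> depth 3 -> negative (opposite of gear 2)
  gear 4: meshes with gear 3 -> depth 4 -> positive (opposite of gear 3)
Queried indices 0, 1, 3, 4 -> positive, negative, negative, positive

Answer: positive negative negative positive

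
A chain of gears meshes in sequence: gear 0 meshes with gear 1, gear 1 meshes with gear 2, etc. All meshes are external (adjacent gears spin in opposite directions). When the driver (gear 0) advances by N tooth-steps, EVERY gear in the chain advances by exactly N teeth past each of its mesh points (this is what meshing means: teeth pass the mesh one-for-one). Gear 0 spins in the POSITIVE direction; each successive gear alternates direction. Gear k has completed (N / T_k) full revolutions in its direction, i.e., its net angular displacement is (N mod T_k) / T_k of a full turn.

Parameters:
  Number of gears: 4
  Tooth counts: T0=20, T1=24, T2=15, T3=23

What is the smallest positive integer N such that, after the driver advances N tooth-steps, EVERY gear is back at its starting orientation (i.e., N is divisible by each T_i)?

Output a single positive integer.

Answer: 2760

Derivation:
Gear k returns to start when N is a multiple of T_k.
All gears at start simultaneously when N is a common multiple of [20, 24, 15, 23]; the smallest such N is lcm(20, 24, 15, 23).
Start: lcm = T0 = 20
Fold in T1=24: gcd(20, 24) = 4; lcm(20, 24) = 20 * 24 / 4 = 480 / 4 = 120
Fold in T2=15: gcd(120, 15) = 15; lcm(120, 15) = 120 * 15 / 15 = 1800 / 15 = 120
Fold in T3=23: gcd(120, 23) = 1; lcm(120, 23) = 120 * 23 / 1 = 2760 / 1 = 2760
Full cycle length = 2760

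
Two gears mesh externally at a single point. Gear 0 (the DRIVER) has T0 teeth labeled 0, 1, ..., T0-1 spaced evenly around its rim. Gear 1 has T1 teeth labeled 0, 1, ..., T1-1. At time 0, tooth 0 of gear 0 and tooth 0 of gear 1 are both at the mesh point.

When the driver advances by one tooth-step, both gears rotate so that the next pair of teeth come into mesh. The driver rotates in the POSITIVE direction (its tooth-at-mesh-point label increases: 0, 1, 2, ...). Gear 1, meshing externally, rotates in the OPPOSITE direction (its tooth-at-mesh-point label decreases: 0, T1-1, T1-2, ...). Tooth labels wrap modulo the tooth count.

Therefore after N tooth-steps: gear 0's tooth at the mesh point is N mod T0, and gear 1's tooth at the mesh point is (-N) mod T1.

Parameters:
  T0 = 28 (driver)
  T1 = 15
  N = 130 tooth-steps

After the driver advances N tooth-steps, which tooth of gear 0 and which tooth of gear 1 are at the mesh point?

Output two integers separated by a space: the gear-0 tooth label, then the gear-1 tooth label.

Gear 0 (driver, T0=28): tooth at mesh = N mod T0
  130 = 4 * 28 + 18, so 130 mod 28 = 18
  gear 0 tooth = 18
Gear 1 (driven, T1=15): tooth at mesh = (-N) mod T1
  130 = 8 * 15 + 10, so 130 mod 15 = 10
  (-130) mod 15 = (-10) mod 15 = 15 - 10 = 5
Mesh after 130 steps: gear-0 tooth 18 meets gear-1 tooth 5

Answer: 18 5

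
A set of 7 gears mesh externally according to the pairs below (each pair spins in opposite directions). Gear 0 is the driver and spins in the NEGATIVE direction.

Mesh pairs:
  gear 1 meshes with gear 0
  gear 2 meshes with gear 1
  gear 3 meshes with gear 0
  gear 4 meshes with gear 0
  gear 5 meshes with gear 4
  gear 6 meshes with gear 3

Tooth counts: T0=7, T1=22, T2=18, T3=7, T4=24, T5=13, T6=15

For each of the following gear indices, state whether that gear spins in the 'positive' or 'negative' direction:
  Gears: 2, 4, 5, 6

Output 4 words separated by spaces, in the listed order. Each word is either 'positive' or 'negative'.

Gear 0 (driver): negative (depth 0)
  gear 1: meshes with gear 0 -> depth 1 -> positive (opposite of gear 0)
  gear 2: meshes with gear 1 -> depth 2 -> negative (opposite of gear 1)
  gear 3: meshes with gear 0 -> depth 1 -> positive (opposite of gear 0)
  gear 4: meshes with gear 0 -> depth 1 -> positive (opposite of gear 0)
  gear 5: meshes with gear 4 -> depth 2 -> negative (opposite of gear 4)
  gear 6: meshes with gear 3 -> depth 2 -> negative (opposite of gear 3)
Queried indices 2, 4, 5, 6 -> negative, positive, negative, negative

Answer: negative positive negative negative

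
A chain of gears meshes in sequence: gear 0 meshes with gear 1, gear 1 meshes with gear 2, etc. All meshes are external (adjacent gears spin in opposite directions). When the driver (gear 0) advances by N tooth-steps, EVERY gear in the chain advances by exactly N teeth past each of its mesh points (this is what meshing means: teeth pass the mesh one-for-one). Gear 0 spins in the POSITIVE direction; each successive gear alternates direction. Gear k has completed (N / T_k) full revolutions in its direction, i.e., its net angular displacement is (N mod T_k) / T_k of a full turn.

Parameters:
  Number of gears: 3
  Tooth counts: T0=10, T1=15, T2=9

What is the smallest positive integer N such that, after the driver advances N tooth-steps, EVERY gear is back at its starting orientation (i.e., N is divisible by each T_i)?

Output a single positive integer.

Answer: 90

Derivation:
Gear k returns to start when N is a multiple of T_k.
All gears at start simultaneously when N is a common multiple of [10, 15, 9]; the smallest such N is lcm(10, 15, 9).
Start: lcm = T0 = 10
Fold in T1=15: gcd(10, 15) = 5; lcm(10, 15) = 10 * 15 / 5 = 150 / 5 = 30
Fold in T2=9: gcd(30, 9) = 3; lcm(30, 9) = 30 * 9 / 3 = 270 / 3 = 90
Full cycle length = 90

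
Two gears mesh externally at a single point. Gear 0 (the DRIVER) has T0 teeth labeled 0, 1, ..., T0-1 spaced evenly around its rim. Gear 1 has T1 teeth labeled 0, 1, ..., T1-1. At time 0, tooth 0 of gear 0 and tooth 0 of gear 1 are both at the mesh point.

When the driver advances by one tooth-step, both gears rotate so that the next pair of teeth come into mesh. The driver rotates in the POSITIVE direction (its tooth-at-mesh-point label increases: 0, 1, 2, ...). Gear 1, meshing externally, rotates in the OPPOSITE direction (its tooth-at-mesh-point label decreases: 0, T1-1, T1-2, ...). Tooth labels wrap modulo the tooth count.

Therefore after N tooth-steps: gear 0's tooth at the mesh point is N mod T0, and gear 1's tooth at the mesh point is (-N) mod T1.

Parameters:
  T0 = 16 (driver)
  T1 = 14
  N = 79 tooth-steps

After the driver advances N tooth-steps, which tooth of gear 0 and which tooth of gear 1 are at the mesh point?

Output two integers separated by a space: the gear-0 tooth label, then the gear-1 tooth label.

Answer: 15 5

Derivation:
Gear 0 (driver, T0=16): tooth at mesh = N mod T0
  79 = 4 * 16 + 15, so 79 mod 16 = 15
  gear 0 tooth = 15
Gear 1 (driven, T1=14): tooth at mesh = (-N) mod T1
  79 = 5 * 14 + 9, so 79 mod 14 = 9
  (-79) mod 14 = (-9) mod 14 = 14 - 9 = 5
Mesh after 79 steps: gear-0 tooth 15 meets gear-1 tooth 5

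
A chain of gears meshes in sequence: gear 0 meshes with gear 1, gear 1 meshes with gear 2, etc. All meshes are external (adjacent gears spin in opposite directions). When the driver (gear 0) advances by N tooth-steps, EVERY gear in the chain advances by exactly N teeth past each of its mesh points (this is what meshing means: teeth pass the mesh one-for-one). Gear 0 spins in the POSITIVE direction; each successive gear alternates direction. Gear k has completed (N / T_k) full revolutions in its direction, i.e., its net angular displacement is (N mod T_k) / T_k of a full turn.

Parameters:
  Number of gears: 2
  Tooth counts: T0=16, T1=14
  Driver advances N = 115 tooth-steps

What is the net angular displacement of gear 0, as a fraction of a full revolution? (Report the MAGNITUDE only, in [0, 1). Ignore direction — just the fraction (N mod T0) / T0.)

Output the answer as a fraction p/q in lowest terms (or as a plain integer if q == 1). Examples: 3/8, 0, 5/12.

Chain of 2 gears, tooth counts: [16, 14]
  gear 0: T0=16, direction=positive, advance = 115 mod 16 = 3 teeth = 3/16 turn
  gear 1: T1=14, direction=negative, advance = 115 mod 14 = 3 teeth = 3/14 turn
Gear 0: 115 mod 16 = 3
Fraction = 3 / 16 = 3/16 (gcd(3,16)=1) = 3/16

Answer: 3/16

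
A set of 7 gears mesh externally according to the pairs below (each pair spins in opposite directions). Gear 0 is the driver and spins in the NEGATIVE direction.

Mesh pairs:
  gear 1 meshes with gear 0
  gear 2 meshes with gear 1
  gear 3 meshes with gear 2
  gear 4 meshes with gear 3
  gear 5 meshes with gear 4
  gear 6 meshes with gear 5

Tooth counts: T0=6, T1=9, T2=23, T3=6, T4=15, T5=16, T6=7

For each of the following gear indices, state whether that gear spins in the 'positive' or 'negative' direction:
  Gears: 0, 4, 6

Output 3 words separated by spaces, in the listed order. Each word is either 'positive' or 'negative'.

Answer: negative negative negative

Derivation:
Gear 0 (driver): negative (depth 0)
  gear 1: meshes with gear 0 -> depth 1 -> positive (opposite of gear 0)
  gear 2: meshes with gear 1 -> depth 2 -> negative (opposite of gear 1)
  gear 3: meshes with gear 2 -> depth 3 -> positive (opposite of gear 2)
  gear 4: meshes with gear 3 -> depth 4 -> negative (opposite of gear 3)
  gear 5: meshes with gear 4 -> depth 5 -> positive (opposite of gear 4)
  gear 6: meshes with gear 5 -> depth 6 -> negative (opposite of gear 5)
Queried indices 0, 4, 6 -> negative, negative, negative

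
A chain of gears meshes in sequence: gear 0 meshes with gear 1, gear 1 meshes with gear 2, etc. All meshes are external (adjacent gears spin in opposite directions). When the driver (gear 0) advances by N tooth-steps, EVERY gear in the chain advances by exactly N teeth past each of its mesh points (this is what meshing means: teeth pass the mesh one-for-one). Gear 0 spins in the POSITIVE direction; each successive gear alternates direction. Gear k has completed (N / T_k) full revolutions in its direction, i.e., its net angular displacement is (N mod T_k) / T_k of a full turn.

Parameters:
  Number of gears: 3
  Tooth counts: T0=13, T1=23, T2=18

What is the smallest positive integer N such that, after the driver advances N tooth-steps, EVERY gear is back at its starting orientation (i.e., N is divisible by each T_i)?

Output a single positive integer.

Gear k returns to start when N is a multiple of T_k.
All gears at start simultaneously when N is a common multiple of [13, 23, 18]; the smallest such N is lcm(13, 23, 18).
Start: lcm = T0 = 13
Fold in T1=23: gcd(13, 23) = 1; lcm(13, 23) = 13 * 23 / 1 = 299 / 1 = 299
Fold in T2=18: gcd(299, 18) = 1; lcm(299, 18) = 299 * 18 / 1 = 5382 / 1 = 5382
Full cycle length = 5382

Answer: 5382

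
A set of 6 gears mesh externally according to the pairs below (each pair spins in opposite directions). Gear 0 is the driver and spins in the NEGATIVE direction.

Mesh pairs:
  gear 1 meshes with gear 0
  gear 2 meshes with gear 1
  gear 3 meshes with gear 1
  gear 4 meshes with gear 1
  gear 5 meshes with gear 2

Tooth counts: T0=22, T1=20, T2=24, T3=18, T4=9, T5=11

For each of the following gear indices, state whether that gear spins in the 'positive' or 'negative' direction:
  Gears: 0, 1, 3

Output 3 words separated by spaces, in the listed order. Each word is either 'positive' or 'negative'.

Gear 0 (driver): negative (depth 0)
  gear 1: meshes with gear 0 -> depth 1 -> positive (opposite of gear 0)
  gear 2: meshes with gear 1 -> depth 2 -> negative (opposite of gear 1)
  gear 3: meshes with gear 1 -> depth 2 -> negative (opposite of gear 1)
  gear 4: meshes with gear 1 -> depth 2 -> negative (opposite of gear 1)
  gear 5: meshes with gear 2 -> depth 3 -> positive (opposite of gear 2)
Queried indices 0, 1, 3 -> negative, positive, negative

Answer: negative positive negative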